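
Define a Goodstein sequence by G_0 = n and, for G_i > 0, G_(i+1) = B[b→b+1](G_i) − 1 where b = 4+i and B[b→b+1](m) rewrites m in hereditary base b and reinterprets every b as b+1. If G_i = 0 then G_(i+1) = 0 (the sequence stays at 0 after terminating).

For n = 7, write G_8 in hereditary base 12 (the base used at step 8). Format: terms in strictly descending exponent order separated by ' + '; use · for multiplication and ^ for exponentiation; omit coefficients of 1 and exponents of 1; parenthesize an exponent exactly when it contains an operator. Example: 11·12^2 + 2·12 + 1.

3

G_0 = 7. HB_4(7) = 4 + 3. Bump = 8. G_1 = 7.
G_1 = 7. HB_5(7) = 5 + 2. Bump = 8. G_2 = 7.
G_2 = 7. HB_6(7) = 6 + 1. Bump = 8. G_3 = 7.
G_3 = 7. HB_7(7) = 7. Bump = 8. G_4 = 7.
G_4 = 7. HB_8(7) = 7. Bump = 7. G_5 = 6.
G_5 = 6. HB_9(6) = 6. Bump = 6. G_6 = 5.
G_6 = 5. HB_10(5) = 5. Bump = 5. G_7 = 4.
G_7 = 4. HB_11(4) = 4. Bump = 4. G_8 = 3.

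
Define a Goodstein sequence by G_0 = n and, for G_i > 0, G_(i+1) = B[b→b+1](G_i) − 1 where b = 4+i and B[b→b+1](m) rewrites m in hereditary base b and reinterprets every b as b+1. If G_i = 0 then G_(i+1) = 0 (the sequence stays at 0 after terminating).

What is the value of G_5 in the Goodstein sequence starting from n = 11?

(0) 11|_4 = 2·4 + 3 ↦ 2·5 + 3|_5 = 13 ⇒ 12
(1) 12|_5 = 2·5 + 2 ↦ 2·6 + 2|_6 = 14 ⇒ 13
(2) 13|_6 = 2·6 + 1 ↦ 2·7 + 1|_7 = 15 ⇒ 14
(3) 14|_7 = 2·7 ↦ 2·8|_8 = 16 ⇒ 15
(4) 15|_8 = 8 + 7 ↦ 9 + 7|_9 = 16 ⇒ 15
(5) 15|_9 = 9 + 6 ↦ 10 + 6|_10 = 16 ⇒ 15

15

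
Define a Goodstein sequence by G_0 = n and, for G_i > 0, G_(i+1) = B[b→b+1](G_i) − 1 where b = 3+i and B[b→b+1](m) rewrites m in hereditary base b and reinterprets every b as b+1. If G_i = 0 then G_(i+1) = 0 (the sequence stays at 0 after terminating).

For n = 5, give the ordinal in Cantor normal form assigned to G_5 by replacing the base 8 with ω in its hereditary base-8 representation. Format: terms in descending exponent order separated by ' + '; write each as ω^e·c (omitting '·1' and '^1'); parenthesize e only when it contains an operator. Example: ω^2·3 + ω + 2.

3

[0] 5 ≡ 3 + 2 (base 3). Lift 4: 6. −1: 5.
[1] 5 ≡ 4 + 1 (base 4). Lift 5: 6. −1: 5.
[2] 5 ≡ 5 (base 5). Lift 6: 6. −1: 5.
[3] 5 ≡ 5 (base 6). Lift 7: 5. −1: 4.
[4] 4 ≡ 4 (base 7). Lift 8: 4. −1: 3.
[5] 3 ≡ 3 (base 8). Lift 9: 3. −1: 2.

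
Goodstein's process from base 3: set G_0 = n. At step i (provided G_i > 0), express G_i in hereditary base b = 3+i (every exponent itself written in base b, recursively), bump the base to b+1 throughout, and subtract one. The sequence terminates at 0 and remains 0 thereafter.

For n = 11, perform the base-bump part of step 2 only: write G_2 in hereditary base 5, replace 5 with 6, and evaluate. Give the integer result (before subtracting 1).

36

i=0: 11 = 3^2 + 2 (b=3); 3→4: 4^2 + 2 = 18; 18−1 = 17
i=1: 17 = 4^2 + 1 (b=4); 4→5: 5^2 + 1 = 26; 26−1 = 25
i=2: 25 = 5^2 (b=5); 5→6: 6^2 = 36; 36−1 = 35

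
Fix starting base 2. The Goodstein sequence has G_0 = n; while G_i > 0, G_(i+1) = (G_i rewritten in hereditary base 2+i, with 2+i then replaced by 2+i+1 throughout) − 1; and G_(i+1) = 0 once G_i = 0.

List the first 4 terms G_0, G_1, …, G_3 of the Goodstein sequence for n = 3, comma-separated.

[0] 3 ≡ 2 + 1 (base 2). Lift 3: 4. −1: 3.
[1] 3 ≡ 3 (base 3). Lift 4: 4. −1: 3.
[2] 3 ≡ 3 (base 4). Lift 5: 3. −1: 2.

3, 3, 3, 2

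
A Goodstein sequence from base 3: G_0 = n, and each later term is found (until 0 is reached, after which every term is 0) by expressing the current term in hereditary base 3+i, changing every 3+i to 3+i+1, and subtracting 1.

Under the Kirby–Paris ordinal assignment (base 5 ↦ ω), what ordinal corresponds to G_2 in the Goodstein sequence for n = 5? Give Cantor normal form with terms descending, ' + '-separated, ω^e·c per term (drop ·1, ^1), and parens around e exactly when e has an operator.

ω

i=0: 5 = 3 + 2 (b=3); 3→4: 4 + 2 = 6; 6−1 = 5
i=1: 5 = 4 + 1 (b=4); 4→5: 5 + 1 = 6; 6−1 = 5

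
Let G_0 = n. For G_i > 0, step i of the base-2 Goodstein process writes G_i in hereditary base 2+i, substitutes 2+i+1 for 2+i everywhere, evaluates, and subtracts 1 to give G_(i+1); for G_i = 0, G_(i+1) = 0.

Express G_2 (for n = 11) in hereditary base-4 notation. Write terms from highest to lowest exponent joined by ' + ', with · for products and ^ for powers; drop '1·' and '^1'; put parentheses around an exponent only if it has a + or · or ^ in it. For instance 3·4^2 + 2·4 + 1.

4^(4 + 1) + 3

11 —HB2→ 2^(2 + 1) + 2 + 1 —bump→ 3^(3 + 1) + 3 + 1 = 85 —(−1)→ 84
84 —HB3→ 3^(3 + 1) + 3 —bump→ 4^(4 + 1) + 4 = 1028 —(−1)→ 1027
1027 —HB4→ 4^(4 + 1) + 3 —bump→ 5^(5 + 1) + 3 = 15628 —(−1)→ 15627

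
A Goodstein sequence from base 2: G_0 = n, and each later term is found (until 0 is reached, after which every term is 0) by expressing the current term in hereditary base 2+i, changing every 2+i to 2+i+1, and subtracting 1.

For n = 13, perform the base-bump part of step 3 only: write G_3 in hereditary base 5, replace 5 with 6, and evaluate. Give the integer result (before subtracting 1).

280712

step 0: 13 = 2^(2 + 1) + 2^2 + 1; sub 3 for 2: 3^(3 + 1) + 3^3 + 1; = 109; G_1 = 109−1 = 108
step 1: 108 = 3^(3 + 1) + 3^3; sub 4 for 3: 4^(4 + 1) + 4^4; = 1280; G_2 = 1280−1 = 1279
step 2: 1279 = 4^(4 + 1) + 3·4^3 + 3·4^2 + 3·4 + 3; sub 5 for 4: 5^(5 + 1) + 3·5^3 + 3·5^2 + 3·5 + 3; = 16093; G_3 = 16093−1 = 16092
step 3: 16092 = 5^(5 + 1) + 3·5^3 + 3·5^2 + 3·5 + 2; sub 6 for 5: 6^(6 + 1) + 3·6^3 + 3·6^2 + 3·6 + 2; = 280712; G_4 = 280712−1 = 280711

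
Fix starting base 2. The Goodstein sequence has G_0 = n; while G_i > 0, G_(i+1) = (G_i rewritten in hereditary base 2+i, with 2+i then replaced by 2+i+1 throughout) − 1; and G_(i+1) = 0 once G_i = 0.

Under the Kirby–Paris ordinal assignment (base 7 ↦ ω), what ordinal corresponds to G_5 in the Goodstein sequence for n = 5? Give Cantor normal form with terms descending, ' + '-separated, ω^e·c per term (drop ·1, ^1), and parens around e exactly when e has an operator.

ω^3·3 + ω^2·3 + ω·3

(0) 5|_2 = 2^2 + 1 ↦ 3^3 + 1|_3 = 28 ⇒ 27
(1) 27|_3 = 3^3 ↦ 4^4|_4 = 256 ⇒ 255
(2) 255|_4 = 3·4^3 + 3·4^2 + 3·4 + 3 ↦ 3·5^3 + 3·5^2 + 3·5 + 3|_5 = 468 ⇒ 467
(3) 467|_5 = 3·5^3 + 3·5^2 + 3·5 + 2 ↦ 3·6^3 + 3·6^2 + 3·6 + 2|_6 = 776 ⇒ 775
(4) 775|_6 = 3·6^3 + 3·6^2 + 3·6 + 1 ↦ 3·7^3 + 3·7^2 + 3·7 + 1|_7 = 1198 ⇒ 1197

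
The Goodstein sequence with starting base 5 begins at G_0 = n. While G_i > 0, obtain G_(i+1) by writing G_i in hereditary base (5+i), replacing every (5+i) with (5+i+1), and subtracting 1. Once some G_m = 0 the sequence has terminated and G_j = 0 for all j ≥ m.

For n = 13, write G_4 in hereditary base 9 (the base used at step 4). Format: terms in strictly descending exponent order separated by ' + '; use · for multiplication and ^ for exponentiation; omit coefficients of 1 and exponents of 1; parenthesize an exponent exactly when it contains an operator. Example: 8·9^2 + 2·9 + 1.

G_0 = 13. HB_5(13) = 2·5 + 3. Bump = 15. G_1 = 14.
G_1 = 14. HB_6(14) = 2·6 + 2. Bump = 16. G_2 = 15.
G_2 = 15. HB_7(15) = 2·7 + 1. Bump = 17. G_3 = 16.
G_3 = 16. HB_8(16) = 2·8. Bump = 18. G_4 = 17.
G_4 = 17. HB_9(17) = 9 + 8. Bump = 18. G_5 = 17.

9 + 8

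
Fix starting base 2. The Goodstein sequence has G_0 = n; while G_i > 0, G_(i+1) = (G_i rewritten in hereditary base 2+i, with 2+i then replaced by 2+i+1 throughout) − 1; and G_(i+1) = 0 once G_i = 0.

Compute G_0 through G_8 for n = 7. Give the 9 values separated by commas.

G_0 = 7. HB_2(7) = 2^2 + 2 + 1. Bump = 31. G_1 = 30.
G_1 = 30. HB_3(30) = 3^3 + 3. Bump = 260. G_2 = 259.
G_2 = 259. HB_4(259) = 4^4 + 3. Bump = 3128. G_3 = 3127.
G_3 = 3127. HB_5(3127) = 5^5 + 2. Bump = 46658. G_4 = 46657.
G_4 = 46657. HB_6(46657) = 6^6 + 1. Bump = 823544. G_5 = 823543.
G_5 = 823543. HB_7(823543) = 7^7. Bump = 16777216. G_6 = 16777215.
G_6 = 16777215. HB_8(16777215) = 7·8^7 + 7·8^6 + 7·8^5 + 7·8^4 + 7·8^3 + 7·8^2 + 7·8 + 7. Bump = 37665880. G_7 = 37665879.
G_7 = 37665879. HB_9(37665879) = 7·9^7 + 7·9^6 + 7·9^5 + 7·9^4 + 7·9^3 + 7·9^2 + 7·9 + 6. Bump = 77777776. G_8 = 77777775.

7, 30, 259, 3127, 46657, 823543, 16777215, 37665879, 77777775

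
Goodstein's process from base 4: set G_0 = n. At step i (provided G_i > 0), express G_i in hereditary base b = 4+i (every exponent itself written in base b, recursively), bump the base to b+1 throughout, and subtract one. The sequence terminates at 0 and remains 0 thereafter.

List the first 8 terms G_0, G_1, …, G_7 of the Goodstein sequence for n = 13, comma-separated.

G_0=13  [base 4] 3·4 + 1  →[4↦5]→  3·5 + 1 = 16  −1 ⇒ G_1=15
G_1=15  [base 5] 3·5  →[5↦6]→  3·6 = 18  −1 ⇒ G_2=17
G_2=17  [base 6] 2·6 + 5  →[6↦7]→  2·7 + 5 = 19  −1 ⇒ G_3=18
G_3=18  [base 7] 2·7 + 4  →[7↦8]→  2·8 + 4 = 20  −1 ⇒ G_4=19
G_4=19  [base 8] 2·8 + 3  →[8↦9]→  2·9 + 3 = 21  −1 ⇒ G_5=20
G_5=20  [base 9] 2·9 + 2  →[9↦10]→  2·10 + 2 = 22  −1 ⇒ G_6=21
G_6=21  [base 10] 2·10 + 1  →[10↦11]→  2·11 + 1 = 23  −1 ⇒ G_7=22

13, 15, 17, 18, 19, 20, 21, 22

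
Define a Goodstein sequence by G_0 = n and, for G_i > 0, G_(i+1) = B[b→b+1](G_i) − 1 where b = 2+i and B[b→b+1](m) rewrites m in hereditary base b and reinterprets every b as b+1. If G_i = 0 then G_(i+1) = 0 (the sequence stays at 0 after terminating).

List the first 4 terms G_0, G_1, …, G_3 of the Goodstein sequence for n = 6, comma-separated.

6, 29, 257, 3125

[0] 6 ≡ 2^2 + 2 (base 2). Lift 3: 30. −1: 29.
[1] 29 ≡ 3^3 + 2 (base 3). Lift 4: 258. −1: 257.
[2] 257 ≡ 4^4 + 1 (base 4). Lift 5: 3126. −1: 3125.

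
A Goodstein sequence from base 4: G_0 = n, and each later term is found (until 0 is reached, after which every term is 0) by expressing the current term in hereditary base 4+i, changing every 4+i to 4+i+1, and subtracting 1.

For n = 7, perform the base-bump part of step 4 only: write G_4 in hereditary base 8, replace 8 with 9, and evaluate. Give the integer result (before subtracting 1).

7 —HB4→ 4 + 3 —bump→ 5 + 3 = 8 —(−1)→ 7
7 —HB5→ 5 + 2 —bump→ 6 + 2 = 8 —(−1)→ 7
7 —HB6→ 6 + 1 —bump→ 7 + 1 = 8 —(−1)→ 7
7 —HB7→ 7 —bump→ 8 = 8 —(−1)→ 7
7 —HB8→ 7 —bump→ 7 = 7 —(−1)→ 6

7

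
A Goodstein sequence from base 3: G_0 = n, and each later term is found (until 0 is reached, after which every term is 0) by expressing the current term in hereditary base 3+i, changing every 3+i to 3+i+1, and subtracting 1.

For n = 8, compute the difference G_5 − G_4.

0

G_0 = 8. HB_3(8) = 2·3 + 2. Bump = 10. G_1 = 9.
G_1 = 9. HB_4(9) = 2·4 + 1. Bump = 11. G_2 = 10.
G_2 = 10. HB_5(10) = 2·5. Bump = 12. G_3 = 11.
G_3 = 11. HB_6(11) = 6 + 5. Bump = 12. G_4 = 11.
G_4 = 11. HB_7(11) = 7 + 4. Bump = 12. G_5 = 11.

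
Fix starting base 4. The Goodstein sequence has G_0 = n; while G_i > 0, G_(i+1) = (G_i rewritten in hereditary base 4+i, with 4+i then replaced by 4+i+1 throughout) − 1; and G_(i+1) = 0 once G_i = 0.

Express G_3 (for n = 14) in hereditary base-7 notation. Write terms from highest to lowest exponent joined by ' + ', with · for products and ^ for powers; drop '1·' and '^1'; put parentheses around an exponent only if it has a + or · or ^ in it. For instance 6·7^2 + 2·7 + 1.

2·7 + 6

14 —HB4→ 3·4 + 2 —bump→ 3·5 + 2 = 17 —(−1)→ 16
16 —HB5→ 3·5 + 1 —bump→ 3·6 + 1 = 19 —(−1)→ 18
18 —HB6→ 3·6 —bump→ 3·7 = 21 —(−1)→ 20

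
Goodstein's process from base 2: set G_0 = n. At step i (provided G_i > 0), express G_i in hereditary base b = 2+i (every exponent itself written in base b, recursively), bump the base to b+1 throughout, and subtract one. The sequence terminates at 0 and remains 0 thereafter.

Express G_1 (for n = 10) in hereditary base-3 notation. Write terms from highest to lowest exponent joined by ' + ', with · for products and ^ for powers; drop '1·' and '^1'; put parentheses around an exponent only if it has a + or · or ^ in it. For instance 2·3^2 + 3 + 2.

3^(3 + 1) + 2

G_0 = 10. HB_2(10) = 2^(2 + 1) + 2. Bump = 84. G_1 = 83.
G_1 = 83. HB_3(83) = 3^(3 + 1) + 2. Bump = 1026. G_2 = 1025.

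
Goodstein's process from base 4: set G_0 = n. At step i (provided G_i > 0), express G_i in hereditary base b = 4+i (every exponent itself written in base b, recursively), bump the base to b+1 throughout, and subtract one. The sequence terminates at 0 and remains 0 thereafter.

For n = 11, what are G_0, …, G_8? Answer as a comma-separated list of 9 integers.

step 0: 11 = 2·4 + 3; sub 5 for 4: 2·5 + 3; = 13; G_1 = 13−1 = 12
step 1: 12 = 2·5 + 2; sub 6 for 5: 2·6 + 2; = 14; G_2 = 14−1 = 13
step 2: 13 = 2·6 + 1; sub 7 for 6: 2·7 + 1; = 15; G_3 = 15−1 = 14
step 3: 14 = 2·7; sub 8 for 7: 2·8; = 16; G_4 = 16−1 = 15
step 4: 15 = 8 + 7; sub 9 for 8: 9 + 7; = 16; G_5 = 16−1 = 15
step 5: 15 = 9 + 6; sub 10 for 9: 10 + 6; = 16; G_6 = 16−1 = 15
step 6: 15 = 10 + 5; sub 11 for 10: 11 + 5; = 16; G_7 = 16−1 = 15
step 7: 15 = 11 + 4; sub 12 for 11: 12 + 4; = 16; G_8 = 16−1 = 15

11, 12, 13, 14, 15, 15, 15, 15, 15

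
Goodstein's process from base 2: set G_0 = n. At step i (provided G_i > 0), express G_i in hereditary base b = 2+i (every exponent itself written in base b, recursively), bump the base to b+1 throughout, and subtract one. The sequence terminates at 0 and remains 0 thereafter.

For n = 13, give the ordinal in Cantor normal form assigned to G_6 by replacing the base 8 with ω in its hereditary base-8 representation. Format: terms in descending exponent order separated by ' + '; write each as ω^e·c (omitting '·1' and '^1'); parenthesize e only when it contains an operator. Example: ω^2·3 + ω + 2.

ω^(ω + 1) + ω^3·3 + ω^2·3 + ω·2 + 7

13 —HB2→ 2^(2 + 1) + 2^2 + 1 —bump→ 3^(3 + 1) + 3^3 + 1 = 109 —(−1)→ 108
108 —HB3→ 3^(3 + 1) + 3^3 —bump→ 4^(4 + 1) + 4^4 = 1280 —(−1)→ 1279
1279 —HB4→ 4^(4 + 1) + 3·4^3 + 3·4^2 + 3·4 + 3 —bump→ 5^(5 + 1) + 3·5^3 + 3·5^2 + 3·5 + 3 = 16093 —(−1)→ 16092
16092 —HB5→ 5^(5 + 1) + 3·5^3 + 3·5^2 + 3·5 + 2 —bump→ 6^(6 + 1) + 3·6^3 + 3·6^2 + 3·6 + 2 = 280712 —(−1)→ 280711
280711 —HB6→ 6^(6 + 1) + 3·6^3 + 3·6^2 + 3·6 + 1 —bump→ 7^(7 + 1) + 3·7^3 + 3·7^2 + 3·7 + 1 = 5765999 —(−1)→ 5765998
5765998 —HB7→ 7^(7 + 1) + 3·7^3 + 3·7^2 + 3·7 —bump→ 8^(8 + 1) + 3·8^3 + 3·8^2 + 3·8 = 134219480 —(−1)→ 134219479
134219479 —HB8→ 8^(8 + 1) + 3·8^3 + 3·8^2 + 2·8 + 7 —bump→ 9^(9 + 1) + 3·9^3 + 3·9^2 + 2·9 + 7 = 3486786856 —(−1)→ 3486786855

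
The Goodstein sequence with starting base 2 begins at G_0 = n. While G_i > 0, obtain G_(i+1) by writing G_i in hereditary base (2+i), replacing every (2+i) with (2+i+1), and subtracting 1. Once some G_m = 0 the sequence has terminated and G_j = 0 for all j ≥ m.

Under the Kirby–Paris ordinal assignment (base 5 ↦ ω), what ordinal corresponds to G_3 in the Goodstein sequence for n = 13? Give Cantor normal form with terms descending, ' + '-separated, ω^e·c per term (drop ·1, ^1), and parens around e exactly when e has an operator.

ω^(ω + 1) + ω^3·3 + ω^2·3 + ω·3 + 2

13 —HB2→ 2^(2 + 1) + 2^2 + 1 —bump→ 3^(3 + 1) + 3^3 + 1 = 109 —(−1)→ 108
108 —HB3→ 3^(3 + 1) + 3^3 —bump→ 4^(4 + 1) + 4^4 = 1280 —(−1)→ 1279
1279 —HB4→ 4^(4 + 1) + 3·4^3 + 3·4^2 + 3·4 + 3 —bump→ 5^(5 + 1) + 3·5^3 + 3·5^2 + 3·5 + 3 = 16093 —(−1)→ 16092
16092 —HB5→ 5^(5 + 1) + 3·5^3 + 3·5^2 + 3·5 + 2 —bump→ 6^(6 + 1) + 3·6^3 + 3·6^2 + 3·6 + 2 = 280712 —(−1)→ 280711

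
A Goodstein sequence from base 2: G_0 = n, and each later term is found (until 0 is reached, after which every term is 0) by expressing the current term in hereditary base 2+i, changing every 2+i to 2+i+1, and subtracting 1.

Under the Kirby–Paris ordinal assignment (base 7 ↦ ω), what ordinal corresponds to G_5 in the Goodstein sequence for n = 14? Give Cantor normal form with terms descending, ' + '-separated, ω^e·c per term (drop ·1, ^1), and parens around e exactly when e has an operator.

(0) 14|_2 = 2^(2 + 1) + 2^2 + 2 ↦ 3^(3 + 1) + 3^3 + 3|_3 = 111 ⇒ 110
(1) 110|_3 = 3^(3 + 1) + 3^3 + 2 ↦ 4^(4 + 1) + 4^4 + 2|_4 = 1282 ⇒ 1281
(2) 1281|_4 = 4^(4 + 1) + 4^4 + 1 ↦ 5^(5 + 1) + 5^5 + 1|_5 = 18751 ⇒ 18750
(3) 18750|_5 = 5^(5 + 1) + 5^5 ↦ 6^(6 + 1) + 6^6|_6 = 326592 ⇒ 326591
(4) 326591|_6 = 6^(6 + 1) + 5·6^5 + 5·6^4 + 5·6^3 + 5·6^2 + 5·6 + 5 ↦ 7^(7 + 1) + 5·7^5 + 5·7^4 + 5·7^3 + 5·7^2 + 5·7 + 5|_7 = 5862841 ⇒ 5862840
(5) 5862840|_7 = 7^(7 + 1) + 5·7^5 + 5·7^4 + 5·7^3 + 5·7^2 + 5·7 + 4 ↦ 8^(8 + 1) + 5·8^5 + 5·8^4 + 5·8^3 + 5·8^2 + 5·8 + 4|_8 = 134404972 ⇒ 134404971

ω^(ω + 1) + ω^5·5 + ω^4·5 + ω^3·5 + ω^2·5 + ω·5 + 4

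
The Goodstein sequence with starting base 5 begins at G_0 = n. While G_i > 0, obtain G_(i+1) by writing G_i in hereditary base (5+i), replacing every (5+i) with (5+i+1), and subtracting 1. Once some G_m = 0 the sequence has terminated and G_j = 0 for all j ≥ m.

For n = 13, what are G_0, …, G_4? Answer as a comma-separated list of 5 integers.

G_0=13  [base 5] 2·5 + 3  →[5↦6]→  2·6 + 3 = 15  −1 ⇒ G_1=14
G_1=14  [base 6] 2·6 + 2  →[6↦7]→  2·7 + 2 = 16  −1 ⇒ G_2=15
G_2=15  [base 7] 2·7 + 1  →[7↦8]→  2·8 + 1 = 17  −1 ⇒ G_3=16
G_3=16  [base 8] 2·8  →[8↦9]→  2·9 = 18  −1 ⇒ G_4=17

13, 14, 15, 16, 17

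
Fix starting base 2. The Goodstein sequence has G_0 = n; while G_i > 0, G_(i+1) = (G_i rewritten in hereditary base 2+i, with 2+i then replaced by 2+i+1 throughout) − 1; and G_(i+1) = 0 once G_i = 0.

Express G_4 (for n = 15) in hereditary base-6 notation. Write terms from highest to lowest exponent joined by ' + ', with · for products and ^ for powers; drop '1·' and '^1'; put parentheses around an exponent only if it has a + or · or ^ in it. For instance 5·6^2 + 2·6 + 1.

[0] 15 ≡ 2^(2 + 1) + 2^2 + 2 + 1 (base 2). Lift 3: 112. −1: 111.
[1] 111 ≡ 3^(3 + 1) + 3^3 + 3 (base 3). Lift 4: 1284. −1: 1283.
[2] 1283 ≡ 4^(4 + 1) + 4^4 + 3 (base 4). Lift 5: 18753. −1: 18752.
[3] 18752 ≡ 5^(5 + 1) + 5^5 + 2 (base 5). Lift 6: 326594. −1: 326593.
[4] 326593 ≡ 6^(6 + 1) + 6^6 + 1 (base 6). Lift 7: 6588345. −1: 6588344.

6^(6 + 1) + 6^6 + 1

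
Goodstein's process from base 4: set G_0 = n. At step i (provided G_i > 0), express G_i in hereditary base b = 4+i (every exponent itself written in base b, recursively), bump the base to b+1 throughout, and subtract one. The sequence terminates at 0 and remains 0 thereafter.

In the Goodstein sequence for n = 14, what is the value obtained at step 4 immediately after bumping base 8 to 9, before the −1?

[0] 14 ≡ 3·4 + 2 (base 4). Lift 5: 17. −1: 16.
[1] 16 ≡ 3·5 + 1 (base 5). Lift 6: 19. −1: 18.
[2] 18 ≡ 3·6 (base 6). Lift 7: 21. −1: 20.
[3] 20 ≡ 2·7 + 6 (base 7). Lift 8: 22. −1: 21.

23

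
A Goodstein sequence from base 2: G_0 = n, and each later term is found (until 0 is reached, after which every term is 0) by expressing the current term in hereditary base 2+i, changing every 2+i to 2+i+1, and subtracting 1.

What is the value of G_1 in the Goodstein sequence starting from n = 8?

i=0: 8 = 2^(2 + 1) (b=2); 2→3: 3^(3 + 1) = 81; 81−1 = 80
i=1: 80 = 2·3^3 + 2·3^2 + 2·3 + 2 (b=3); 3→4: 2·4^4 + 2·4^2 + 2·4 + 2 = 554; 554−1 = 553

80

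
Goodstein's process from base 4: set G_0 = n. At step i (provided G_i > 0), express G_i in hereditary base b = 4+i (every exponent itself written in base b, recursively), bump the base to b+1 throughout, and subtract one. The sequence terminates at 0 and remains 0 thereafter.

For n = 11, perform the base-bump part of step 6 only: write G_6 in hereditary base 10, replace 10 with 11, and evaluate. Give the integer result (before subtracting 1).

G_0=11  [base 4] 2·4 + 3  →[4↦5]→  2·5 + 3 = 13  −1 ⇒ G_1=12
G_1=12  [base 5] 2·5 + 2  →[5↦6]→  2·6 + 2 = 14  −1 ⇒ G_2=13
G_2=13  [base 6] 2·6 + 1  →[6↦7]→  2·7 + 1 = 15  −1 ⇒ G_3=14
G_3=14  [base 7] 2·7  →[7↦8]→  2·8 = 16  −1 ⇒ G_4=15
G_4=15  [base 8] 8 + 7  →[8↦9]→  9 + 7 = 16  −1 ⇒ G_5=15
G_5=15  [base 9] 9 + 6  →[9↦10]→  10 + 6 = 16  −1 ⇒ G_6=15
G_6=15  [base 10] 10 + 5  →[10↦11]→  11 + 5 = 16  −1 ⇒ G_7=15

16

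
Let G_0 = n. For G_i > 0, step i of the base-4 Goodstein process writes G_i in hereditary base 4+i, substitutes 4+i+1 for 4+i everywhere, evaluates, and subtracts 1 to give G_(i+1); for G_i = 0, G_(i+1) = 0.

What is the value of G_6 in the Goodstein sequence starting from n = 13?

21

[0] 13 ≡ 3·4 + 1 (base 4). Lift 5: 16. −1: 15.
[1] 15 ≡ 3·5 (base 5). Lift 6: 18. −1: 17.
[2] 17 ≡ 2·6 + 5 (base 6). Lift 7: 19. −1: 18.
[3] 18 ≡ 2·7 + 4 (base 7). Lift 8: 20. −1: 19.
[4] 19 ≡ 2·8 + 3 (base 8). Lift 9: 21. −1: 20.
[5] 20 ≡ 2·9 + 2 (base 9). Lift 10: 22. −1: 21.
[6] 21 ≡ 2·10 + 1 (base 10). Lift 11: 23. −1: 22.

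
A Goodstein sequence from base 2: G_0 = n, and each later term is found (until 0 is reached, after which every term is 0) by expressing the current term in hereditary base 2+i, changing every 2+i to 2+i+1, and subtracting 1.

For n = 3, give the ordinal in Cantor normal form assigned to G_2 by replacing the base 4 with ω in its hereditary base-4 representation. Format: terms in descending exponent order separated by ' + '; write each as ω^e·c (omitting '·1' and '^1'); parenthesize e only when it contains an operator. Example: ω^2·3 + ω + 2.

3

base 2: 3 = 2 + 1; at 3: 3 + 1 = 4; next = 3
base 3: 3 = 3; at 4: 4 = 4; next = 3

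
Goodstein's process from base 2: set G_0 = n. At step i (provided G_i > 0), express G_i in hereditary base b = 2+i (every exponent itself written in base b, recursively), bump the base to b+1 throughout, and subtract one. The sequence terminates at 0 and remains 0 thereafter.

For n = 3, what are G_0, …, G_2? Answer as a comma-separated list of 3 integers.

step 0: 3 = 2 + 1; sub 3 for 2: 3 + 1; = 4; G_1 = 4−1 = 3
step 1: 3 = 3; sub 4 for 3: 4; = 4; G_2 = 4−1 = 3

3, 3, 3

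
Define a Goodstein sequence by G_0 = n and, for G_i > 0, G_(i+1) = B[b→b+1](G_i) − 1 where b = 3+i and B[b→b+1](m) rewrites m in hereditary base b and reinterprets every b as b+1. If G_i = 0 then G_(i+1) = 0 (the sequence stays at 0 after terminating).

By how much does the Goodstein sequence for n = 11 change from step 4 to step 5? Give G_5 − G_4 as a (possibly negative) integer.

4

base 3: 11 = 3^2 + 2; at 4: 4^2 + 2 = 18; next = 17
base 4: 17 = 4^2 + 1; at 5: 5^2 + 1 = 26; next = 25
base 5: 25 = 5^2; at 6: 6^2 = 36; next = 35
base 6: 35 = 5·6 + 5; at 7: 5·7 + 5 = 40; next = 39
base 7: 39 = 5·7 + 4; at 8: 5·8 + 4 = 44; next = 43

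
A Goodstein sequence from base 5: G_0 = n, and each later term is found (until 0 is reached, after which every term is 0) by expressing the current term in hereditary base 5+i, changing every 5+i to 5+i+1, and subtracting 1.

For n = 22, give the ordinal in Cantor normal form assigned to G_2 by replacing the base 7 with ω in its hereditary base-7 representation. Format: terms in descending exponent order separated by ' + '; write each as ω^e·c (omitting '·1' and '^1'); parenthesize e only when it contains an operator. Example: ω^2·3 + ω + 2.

ω·4

G_0 = 22. HB_5(22) = 4·5 + 2. Bump = 26. G_1 = 25.
G_1 = 25. HB_6(25) = 4·6 + 1. Bump = 29. G_2 = 28.
G_2 = 28. HB_7(28) = 4·7. Bump = 32. G_3 = 31.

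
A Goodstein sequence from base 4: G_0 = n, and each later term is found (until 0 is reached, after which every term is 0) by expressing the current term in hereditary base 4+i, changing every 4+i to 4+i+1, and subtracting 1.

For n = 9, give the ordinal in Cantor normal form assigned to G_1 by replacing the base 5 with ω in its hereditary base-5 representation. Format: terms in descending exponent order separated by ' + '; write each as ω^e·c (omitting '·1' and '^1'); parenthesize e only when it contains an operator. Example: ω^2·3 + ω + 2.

ω·2

G_0 = 9. HB_4(9) = 2·4 + 1. Bump = 11. G_1 = 10.
G_1 = 10. HB_5(10) = 2·5. Bump = 12. G_2 = 11.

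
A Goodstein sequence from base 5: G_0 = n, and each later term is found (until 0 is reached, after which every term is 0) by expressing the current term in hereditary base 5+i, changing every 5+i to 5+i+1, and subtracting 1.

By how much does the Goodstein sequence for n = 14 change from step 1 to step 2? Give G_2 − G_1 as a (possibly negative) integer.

(0) 14|_5 = 2·5 + 4 ↦ 2·6 + 4|_6 = 16 ⇒ 15
(1) 15|_6 = 2·6 + 3 ↦ 2·7 + 3|_7 = 17 ⇒ 16

1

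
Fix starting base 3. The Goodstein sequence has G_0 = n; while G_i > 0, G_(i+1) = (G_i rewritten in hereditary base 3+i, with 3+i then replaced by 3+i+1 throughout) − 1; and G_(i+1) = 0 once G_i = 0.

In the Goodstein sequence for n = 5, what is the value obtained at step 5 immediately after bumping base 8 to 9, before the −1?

3

G_0 = 5. HB_3(5) = 3 + 2. Bump = 6. G_1 = 5.
G_1 = 5. HB_4(5) = 4 + 1. Bump = 6. G_2 = 5.
G_2 = 5. HB_5(5) = 5. Bump = 6. G_3 = 5.
G_3 = 5. HB_6(5) = 5. Bump = 5. G_4 = 4.
G_4 = 4. HB_7(4) = 4. Bump = 4. G_5 = 3.
G_5 = 3. HB_8(3) = 3. Bump = 3. G_6 = 2.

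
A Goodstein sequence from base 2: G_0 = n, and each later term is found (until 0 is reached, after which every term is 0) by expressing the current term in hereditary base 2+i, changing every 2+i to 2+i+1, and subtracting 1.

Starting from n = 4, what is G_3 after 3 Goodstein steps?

4 —HB2→ 2^2 —bump→ 3^3 = 27 —(−1)→ 26
26 —HB3→ 2·3^2 + 2·3 + 2 —bump→ 2·4^2 + 2·4 + 2 = 42 —(−1)→ 41
41 —HB4→ 2·4^2 + 2·4 + 1 —bump→ 2·5^2 + 2·5 + 1 = 61 —(−1)→ 60
60 —HB5→ 2·5^2 + 2·5 —bump→ 2·6^2 + 2·6 = 84 —(−1)→ 83

60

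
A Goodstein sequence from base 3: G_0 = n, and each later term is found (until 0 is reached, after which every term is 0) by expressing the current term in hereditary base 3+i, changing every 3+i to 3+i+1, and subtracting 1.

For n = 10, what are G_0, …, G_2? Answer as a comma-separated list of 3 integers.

base 3: 10 = 3^2 + 1; at 4: 4^2 + 1 = 17; next = 16
base 4: 16 = 4^2; at 5: 5^2 = 25; next = 24

10, 16, 24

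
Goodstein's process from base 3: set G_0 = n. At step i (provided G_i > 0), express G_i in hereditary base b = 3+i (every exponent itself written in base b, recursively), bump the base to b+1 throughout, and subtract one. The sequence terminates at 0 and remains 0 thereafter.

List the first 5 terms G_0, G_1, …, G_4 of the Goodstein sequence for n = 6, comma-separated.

6, 7, 7, 7, 7

step 0: 6 = 2·3; sub 4 for 3: 2·4; = 8; G_1 = 8−1 = 7
step 1: 7 = 4 + 3; sub 5 for 4: 5 + 3; = 8; G_2 = 8−1 = 7
step 2: 7 = 5 + 2; sub 6 for 5: 6 + 2; = 8; G_3 = 8−1 = 7
step 3: 7 = 6 + 1; sub 7 for 6: 7 + 1; = 8; G_4 = 8−1 = 7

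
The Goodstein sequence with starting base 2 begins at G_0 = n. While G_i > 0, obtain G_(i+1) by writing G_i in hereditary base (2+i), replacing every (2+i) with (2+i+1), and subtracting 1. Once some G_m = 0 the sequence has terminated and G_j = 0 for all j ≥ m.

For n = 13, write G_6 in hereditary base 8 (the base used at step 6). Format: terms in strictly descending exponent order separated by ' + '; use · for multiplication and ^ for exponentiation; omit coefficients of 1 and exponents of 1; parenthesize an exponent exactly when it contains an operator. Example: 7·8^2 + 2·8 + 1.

8^(8 + 1) + 3·8^3 + 3·8^2 + 2·8 + 7

13 —HB2→ 2^(2 + 1) + 2^2 + 1 —bump→ 3^(3 + 1) + 3^3 + 1 = 109 —(−1)→ 108
108 —HB3→ 3^(3 + 1) + 3^3 —bump→ 4^(4 + 1) + 4^4 = 1280 —(−1)→ 1279
1279 —HB4→ 4^(4 + 1) + 3·4^3 + 3·4^2 + 3·4 + 3 —bump→ 5^(5 + 1) + 3·5^3 + 3·5^2 + 3·5 + 3 = 16093 —(−1)→ 16092
16092 —HB5→ 5^(5 + 1) + 3·5^3 + 3·5^2 + 3·5 + 2 —bump→ 6^(6 + 1) + 3·6^3 + 3·6^2 + 3·6 + 2 = 280712 —(−1)→ 280711
280711 —HB6→ 6^(6 + 1) + 3·6^3 + 3·6^2 + 3·6 + 1 —bump→ 7^(7 + 1) + 3·7^3 + 3·7^2 + 3·7 + 1 = 5765999 —(−1)→ 5765998
5765998 —HB7→ 7^(7 + 1) + 3·7^3 + 3·7^2 + 3·7 —bump→ 8^(8 + 1) + 3·8^3 + 3·8^2 + 3·8 = 134219480 —(−1)→ 134219479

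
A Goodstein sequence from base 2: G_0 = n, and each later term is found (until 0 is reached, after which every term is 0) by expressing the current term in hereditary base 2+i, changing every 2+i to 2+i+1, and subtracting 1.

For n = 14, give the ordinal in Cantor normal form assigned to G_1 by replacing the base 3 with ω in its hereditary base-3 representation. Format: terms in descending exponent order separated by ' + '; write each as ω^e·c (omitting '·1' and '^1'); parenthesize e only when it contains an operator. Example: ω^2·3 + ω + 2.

ω^(ω + 1) + ω^ω + 2

G_0 = 14. HB_2(14) = 2^(2 + 1) + 2^2 + 2. Bump = 111. G_1 = 110.
G_1 = 110. HB_3(110) = 3^(3 + 1) + 3^3 + 2. Bump = 1282. G_2 = 1281.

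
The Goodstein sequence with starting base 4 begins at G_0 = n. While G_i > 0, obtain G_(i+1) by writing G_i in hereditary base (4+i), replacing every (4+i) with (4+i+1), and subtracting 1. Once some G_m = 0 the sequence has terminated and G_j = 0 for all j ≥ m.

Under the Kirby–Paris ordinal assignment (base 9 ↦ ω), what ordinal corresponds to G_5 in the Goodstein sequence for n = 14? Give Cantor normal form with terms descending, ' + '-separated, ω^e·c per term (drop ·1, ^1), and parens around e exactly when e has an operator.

ω·2 + 4

14 —HB4→ 3·4 + 2 —bump→ 3·5 + 2 = 17 —(−1)→ 16
16 —HB5→ 3·5 + 1 —bump→ 3·6 + 1 = 19 —(−1)→ 18
18 —HB6→ 3·6 —bump→ 3·7 = 21 —(−1)→ 20
20 —HB7→ 2·7 + 6 —bump→ 2·8 + 6 = 22 —(−1)→ 21
21 —HB8→ 2·8 + 5 —bump→ 2·9 + 5 = 23 —(−1)→ 22
22 —HB9→ 2·9 + 4 —bump→ 2·10 + 4 = 24 —(−1)→ 23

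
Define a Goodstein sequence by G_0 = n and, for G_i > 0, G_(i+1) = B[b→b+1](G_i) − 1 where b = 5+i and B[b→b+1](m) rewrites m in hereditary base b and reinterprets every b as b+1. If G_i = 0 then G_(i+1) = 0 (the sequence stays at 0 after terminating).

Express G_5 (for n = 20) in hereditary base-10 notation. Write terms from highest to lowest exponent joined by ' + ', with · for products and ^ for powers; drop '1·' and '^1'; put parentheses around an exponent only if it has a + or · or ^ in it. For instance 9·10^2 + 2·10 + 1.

3·10 + 1

(0) 20|_5 = 4·5 ↦ 4·6|_6 = 24 ⇒ 23
(1) 23|_6 = 3·6 + 5 ↦ 3·7 + 5|_7 = 26 ⇒ 25
(2) 25|_7 = 3·7 + 4 ↦ 3·8 + 4|_8 = 28 ⇒ 27
(3) 27|_8 = 3·8 + 3 ↦ 3·9 + 3|_9 = 30 ⇒ 29
(4) 29|_9 = 3·9 + 2 ↦ 3·10 + 2|_10 = 32 ⇒ 31
(5) 31|_10 = 3·10 + 1 ↦ 3·11 + 1|_11 = 34 ⇒ 33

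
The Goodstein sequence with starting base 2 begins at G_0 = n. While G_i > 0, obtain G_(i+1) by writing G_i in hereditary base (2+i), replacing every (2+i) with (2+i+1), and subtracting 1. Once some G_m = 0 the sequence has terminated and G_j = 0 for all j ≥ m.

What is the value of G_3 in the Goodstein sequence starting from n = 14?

18750

G_0=14  [base 2] 2^(2 + 1) + 2^2 + 2  →[2↦3]→  3^(3 + 1) + 3^3 + 3 = 111  −1 ⇒ G_1=110
G_1=110  [base 3] 3^(3 + 1) + 3^3 + 2  →[3↦4]→  4^(4 + 1) + 4^4 + 2 = 1282  −1 ⇒ G_2=1281
G_2=1281  [base 4] 4^(4 + 1) + 4^4 + 1  →[4↦5]→  5^(5 + 1) + 5^5 + 1 = 18751  −1 ⇒ G_3=18750
G_3=18750  [base 5] 5^(5 + 1) + 5^5  →[5↦6]→  6^(6 + 1) + 6^6 = 326592  −1 ⇒ G_4=326591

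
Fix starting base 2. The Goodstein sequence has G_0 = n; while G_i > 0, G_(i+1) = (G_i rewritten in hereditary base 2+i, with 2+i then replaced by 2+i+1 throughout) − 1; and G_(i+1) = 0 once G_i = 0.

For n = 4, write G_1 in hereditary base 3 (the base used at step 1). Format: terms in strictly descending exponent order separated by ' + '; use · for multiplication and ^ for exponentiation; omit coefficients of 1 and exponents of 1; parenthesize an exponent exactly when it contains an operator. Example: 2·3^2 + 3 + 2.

[0] 4 ≡ 2^2 (base 2). Lift 3: 27. −1: 26.
[1] 26 ≡ 2·3^2 + 2·3 + 2 (base 3). Lift 4: 42. −1: 41.

2·3^2 + 2·3 + 2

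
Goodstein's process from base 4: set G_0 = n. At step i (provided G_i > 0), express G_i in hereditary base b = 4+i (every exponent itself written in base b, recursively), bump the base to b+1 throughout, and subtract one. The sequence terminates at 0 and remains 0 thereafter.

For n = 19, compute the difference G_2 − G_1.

[0] 19 ≡ 4^2 + 3 (base 4). Lift 5: 28. −1: 27.
[1] 27 ≡ 5^2 + 2 (base 5). Lift 6: 38. −1: 37.

10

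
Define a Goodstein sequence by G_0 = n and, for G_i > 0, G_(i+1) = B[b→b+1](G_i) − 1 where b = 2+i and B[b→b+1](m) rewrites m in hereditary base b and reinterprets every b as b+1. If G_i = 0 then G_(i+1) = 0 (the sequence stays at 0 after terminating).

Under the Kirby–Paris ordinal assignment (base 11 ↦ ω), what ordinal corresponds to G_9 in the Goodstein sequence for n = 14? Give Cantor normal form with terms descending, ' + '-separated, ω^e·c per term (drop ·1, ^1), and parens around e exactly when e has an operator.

ω^(ω + 1) + ω^5·5 + ω^4·5 + ω^3·5 + ω^2·5 + ω·5

[0] 14 ≡ 2^(2 + 1) + 2^2 + 2 (base 2). Lift 3: 111. −1: 110.
[1] 110 ≡ 3^(3 + 1) + 3^3 + 2 (base 3). Lift 4: 1282. −1: 1281.
[2] 1281 ≡ 4^(4 + 1) + 4^4 + 1 (base 4). Lift 5: 18751. −1: 18750.
[3] 18750 ≡ 5^(5 + 1) + 5^5 (base 5). Lift 6: 326592. −1: 326591.
[4] 326591 ≡ 6^(6 + 1) + 5·6^5 + 5·6^4 + 5·6^3 + 5·6^2 + 5·6 + 5 (base 6). Lift 7: 5862841. −1: 5862840.
[5] 5862840 ≡ 7^(7 + 1) + 5·7^5 + 5·7^4 + 5·7^3 + 5·7^2 + 5·7 + 4 (base 7). Lift 8: 134404972. −1: 134404971.
[6] 134404971 ≡ 8^(8 + 1) + 5·8^5 + 5·8^4 + 5·8^3 + 5·8^2 + 5·8 + 3 (base 8). Lift 9: 3487116549. −1: 3487116548.
[7] 3487116548 ≡ 9^(9 + 1) + 5·9^5 + 5·9^4 + 5·9^3 + 5·9^2 + 5·9 + 2 (base 9). Lift 10: 100000555552. −1: 100000555551.
[8] 100000555551 ≡ 10^(10 + 1) + 5·10^5 + 5·10^4 + 5·10^3 + 5·10^2 + 5·10 + 1 (base 10). Lift 11: 3138429262497. −1: 3138429262496.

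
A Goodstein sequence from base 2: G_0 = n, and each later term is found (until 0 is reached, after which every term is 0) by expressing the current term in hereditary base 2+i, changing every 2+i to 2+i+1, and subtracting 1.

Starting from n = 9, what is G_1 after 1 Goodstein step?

81

9 —HB2→ 2^(2 + 1) + 1 —bump→ 3^(3 + 1) + 1 = 82 —(−1)→ 81
81 —HB3→ 3^(3 + 1) —bump→ 4^(4 + 1) = 1024 —(−1)→ 1023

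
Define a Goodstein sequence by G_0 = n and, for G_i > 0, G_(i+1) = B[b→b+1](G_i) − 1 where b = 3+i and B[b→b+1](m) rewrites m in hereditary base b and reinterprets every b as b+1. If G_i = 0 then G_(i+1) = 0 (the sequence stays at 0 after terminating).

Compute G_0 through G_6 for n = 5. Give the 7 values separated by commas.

5, 5, 5, 5, 4, 3, 2

step 0: 5 = 3 + 2; sub 4 for 3: 4 + 2; = 6; G_1 = 6−1 = 5
step 1: 5 = 4 + 1; sub 5 for 4: 5 + 1; = 6; G_2 = 6−1 = 5
step 2: 5 = 5; sub 6 for 5: 6; = 6; G_3 = 6−1 = 5
step 3: 5 = 5; sub 7 for 6: 5; = 5; G_4 = 5−1 = 4
step 4: 4 = 4; sub 8 for 7: 4; = 4; G_5 = 4−1 = 3
step 5: 3 = 3; sub 9 for 8: 3; = 3; G_6 = 3−1 = 2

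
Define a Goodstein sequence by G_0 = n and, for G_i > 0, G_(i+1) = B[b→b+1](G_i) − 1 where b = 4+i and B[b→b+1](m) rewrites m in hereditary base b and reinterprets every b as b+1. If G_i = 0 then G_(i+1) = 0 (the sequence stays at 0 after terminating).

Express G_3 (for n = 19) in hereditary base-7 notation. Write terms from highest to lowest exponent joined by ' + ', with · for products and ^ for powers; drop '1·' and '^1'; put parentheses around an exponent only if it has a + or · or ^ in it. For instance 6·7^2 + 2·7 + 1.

19 —HB4→ 4^2 + 3 —bump→ 5^2 + 3 = 28 —(−1)→ 27
27 —HB5→ 5^2 + 2 —bump→ 6^2 + 2 = 38 —(−1)→ 37
37 —HB6→ 6^2 + 1 —bump→ 7^2 + 1 = 50 —(−1)→ 49
49 —HB7→ 7^2 —bump→ 8^2 = 64 —(−1)→ 63

7^2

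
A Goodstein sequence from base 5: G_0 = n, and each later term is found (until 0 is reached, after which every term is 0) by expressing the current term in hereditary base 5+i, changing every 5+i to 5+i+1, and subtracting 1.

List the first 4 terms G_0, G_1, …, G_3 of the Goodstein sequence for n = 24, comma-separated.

24, 27, 30, 33

step 0: 24 = 4·5 + 4; sub 6 for 5: 4·6 + 4; = 28; G_1 = 28−1 = 27
step 1: 27 = 4·6 + 3; sub 7 for 6: 4·7 + 3; = 31; G_2 = 31−1 = 30
step 2: 30 = 4·7 + 2; sub 8 for 7: 4·8 + 2; = 34; G_3 = 34−1 = 33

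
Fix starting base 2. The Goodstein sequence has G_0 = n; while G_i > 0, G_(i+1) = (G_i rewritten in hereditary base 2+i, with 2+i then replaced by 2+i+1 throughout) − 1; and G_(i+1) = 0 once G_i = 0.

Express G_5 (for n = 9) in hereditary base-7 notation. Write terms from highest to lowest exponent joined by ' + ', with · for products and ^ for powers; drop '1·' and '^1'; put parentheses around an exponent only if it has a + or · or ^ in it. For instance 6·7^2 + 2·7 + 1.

3·7^7 + 3·7^3 + 3·7^2 + 3·7

[0] 9 ≡ 2^(2 + 1) + 1 (base 2). Lift 3: 82. −1: 81.
[1] 81 ≡ 3^(3 + 1) (base 3). Lift 4: 1024. −1: 1023.
[2] 1023 ≡ 3·4^4 + 3·4^3 + 3·4^2 + 3·4 + 3 (base 4). Lift 5: 9843. −1: 9842.
[3] 9842 ≡ 3·5^5 + 3·5^3 + 3·5^2 + 3·5 + 2 (base 5). Lift 6: 140744. −1: 140743.
[4] 140743 ≡ 3·6^6 + 3·6^3 + 3·6^2 + 3·6 + 1 (base 6). Lift 7: 2471827. −1: 2471826.
[5] 2471826 ≡ 3·7^7 + 3·7^3 + 3·7^2 + 3·7 (base 7). Lift 8: 50333400. −1: 50333399.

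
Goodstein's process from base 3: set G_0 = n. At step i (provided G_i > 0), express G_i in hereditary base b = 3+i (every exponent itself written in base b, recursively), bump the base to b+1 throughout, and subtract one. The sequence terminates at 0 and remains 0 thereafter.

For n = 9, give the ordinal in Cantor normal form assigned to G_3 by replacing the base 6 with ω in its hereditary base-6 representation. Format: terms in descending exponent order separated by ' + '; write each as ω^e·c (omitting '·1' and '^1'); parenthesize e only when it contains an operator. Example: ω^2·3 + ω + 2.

9 —HB3→ 3^2 —bump→ 4^2 = 16 —(−1)→ 15
15 —HB4→ 3·4 + 3 —bump→ 3·5 + 3 = 18 —(−1)→ 17
17 —HB5→ 3·5 + 2 —bump→ 3·6 + 2 = 20 —(−1)→ 19
19 —HB6→ 3·6 + 1 —bump→ 3·7 + 1 = 22 —(−1)→ 21

ω·3 + 1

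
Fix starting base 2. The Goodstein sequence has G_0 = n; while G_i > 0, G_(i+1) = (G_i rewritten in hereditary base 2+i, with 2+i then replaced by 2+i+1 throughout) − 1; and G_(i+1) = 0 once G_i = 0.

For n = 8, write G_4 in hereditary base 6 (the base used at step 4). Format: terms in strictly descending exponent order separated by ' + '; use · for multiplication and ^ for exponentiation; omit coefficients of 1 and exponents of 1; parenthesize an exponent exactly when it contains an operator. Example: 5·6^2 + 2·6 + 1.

2·6^6 + 2·6^2 + 6 + 5

base 2: 8 = 2^(2 + 1); at 3: 3^(3 + 1) = 81; next = 80
base 3: 80 = 2·3^3 + 2·3^2 + 2·3 + 2; at 4: 2·4^4 + 2·4^2 + 2·4 + 2 = 554; next = 553
base 4: 553 = 2·4^4 + 2·4^2 + 2·4 + 1; at 5: 2·5^5 + 2·5^2 + 2·5 + 1 = 6311; next = 6310
base 5: 6310 = 2·5^5 + 2·5^2 + 2·5; at 6: 2·6^6 + 2·6^2 + 2·6 = 93396; next = 93395
base 6: 93395 = 2·6^6 + 2·6^2 + 6 + 5; at 7: 2·7^7 + 2·7^2 + 7 + 5 = 1647196; next = 1647195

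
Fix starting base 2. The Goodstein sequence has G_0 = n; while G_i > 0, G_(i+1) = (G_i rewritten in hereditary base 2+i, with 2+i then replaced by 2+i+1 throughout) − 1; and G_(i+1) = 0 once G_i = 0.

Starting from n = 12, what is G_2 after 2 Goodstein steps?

i=0: 12 = 2^(2 + 1) + 2^2 (b=2); 2→3: 3^(3 + 1) + 3^3 = 108; 108−1 = 107
i=1: 107 = 3^(3 + 1) + 2·3^2 + 2·3 + 2 (b=3); 3→4: 4^(4 + 1) + 2·4^2 + 2·4 + 2 = 1066; 1066−1 = 1065
i=2: 1065 = 4^(4 + 1) + 2·4^2 + 2·4 + 1 (b=4); 4→5: 5^(5 + 1) + 2·5^2 + 2·5 + 1 = 15686; 15686−1 = 15685

1065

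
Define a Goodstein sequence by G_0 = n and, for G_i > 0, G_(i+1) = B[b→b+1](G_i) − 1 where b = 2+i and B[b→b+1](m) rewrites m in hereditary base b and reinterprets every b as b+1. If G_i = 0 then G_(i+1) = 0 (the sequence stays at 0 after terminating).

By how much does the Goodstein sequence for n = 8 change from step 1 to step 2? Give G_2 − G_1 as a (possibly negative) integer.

473

base 2: 8 = 2^(2 + 1); at 3: 3^(3 + 1) = 81; next = 80
base 3: 80 = 2·3^3 + 2·3^2 + 2·3 + 2; at 4: 2·4^4 + 2·4^2 + 2·4 + 2 = 554; next = 553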